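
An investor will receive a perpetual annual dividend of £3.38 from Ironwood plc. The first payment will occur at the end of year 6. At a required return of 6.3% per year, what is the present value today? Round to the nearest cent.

Value at end of year 5: C / r = £3.38 / 0.063 = £53.6508
Discount to today: PV = £53.6508 / (1 + 0.063)^5 = £53.6508 / 1.357270 = £39.53

£39.53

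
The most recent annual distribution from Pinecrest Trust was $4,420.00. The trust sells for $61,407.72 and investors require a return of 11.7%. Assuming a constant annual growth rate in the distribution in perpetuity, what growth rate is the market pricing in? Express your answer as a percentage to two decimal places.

4.20%

P = D₀(1+g)/(r−g) ⇒ P(r−g) = D₀(1+g) ⇒ g(P+D₀) = P·r − D₀
g = (P·r − D₀)/(P + D₀) = ($61,407.72×0.117 − $4,420.00) / ($61,407.72 + $4,420.00) = 0.041999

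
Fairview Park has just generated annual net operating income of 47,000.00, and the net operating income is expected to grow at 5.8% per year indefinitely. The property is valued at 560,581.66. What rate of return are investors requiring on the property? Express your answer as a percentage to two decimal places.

D₁ = 47,000.00 × 1.058 = 49,726.0000
P = D₁/(r − g) ⇒ r = D₁/P + g = 49,726.0000/560,581.66 + 0.058 = 0.088704 + 0.058 = 0.146704

14.67%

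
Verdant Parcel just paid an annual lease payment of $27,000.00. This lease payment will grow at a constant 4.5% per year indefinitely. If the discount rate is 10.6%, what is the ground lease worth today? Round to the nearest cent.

$462540.98

D₁ = D₀ × (1 + g) = $27,000.00 × 1.045 = $28,215.0000
Growing perpetuity: P = D₁ / (r − g) = $28,215.0000 / (0.106 − 0.045) = $462,540.98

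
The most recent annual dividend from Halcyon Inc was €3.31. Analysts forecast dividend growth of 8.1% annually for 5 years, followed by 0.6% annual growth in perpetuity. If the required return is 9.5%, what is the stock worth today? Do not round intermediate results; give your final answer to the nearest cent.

€51.01

D_1 = 3.57811
D_2 = 3.86794
D_3 = 4.18124
D_4 = 4.51992
D_5 = 4.88603
Terminal value at year 5: TV = D_5×(1+g_2)/(r−g_2) = 4.91535/0.089 = 55.22865
P_0 = D_1/(1+r)^1 + D_2/(1+r)^2 + D_3/(1+r)^3 + D_4/(1+r)^4 + D_5/(1+r)^5 + TV/(1+r)^5
    = 3.26768 + 3.22590 + 3.18466 + 3.14394 + 3.10374 + 35.08277 = 51.00869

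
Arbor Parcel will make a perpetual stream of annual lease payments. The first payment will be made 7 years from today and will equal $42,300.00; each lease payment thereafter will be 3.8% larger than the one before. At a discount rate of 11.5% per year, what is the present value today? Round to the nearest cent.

$285890.97

Value at end of year 6: C₁ / (r − g) = $42,300.00 / (0.115 − 0.038) = $549,350.6494
Discount to today: PV = $549,350.6494 / (1 + 0.115)^6 = $549,350.6494 / 1.921539 = $285,890.97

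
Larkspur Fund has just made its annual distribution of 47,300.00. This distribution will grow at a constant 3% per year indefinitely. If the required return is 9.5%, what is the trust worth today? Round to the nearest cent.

749523.08

D₁ = D₀ × (1 + g) = 47,300.00 × 1.03 = 48,719.0000
Growing perpetuity: P = D₁ / (r − g) = 48,719.0000 / (0.095 − 0.03) = 749,523.08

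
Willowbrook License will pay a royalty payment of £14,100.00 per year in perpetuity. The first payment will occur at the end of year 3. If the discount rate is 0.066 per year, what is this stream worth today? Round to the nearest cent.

Value at end of year 2: C / r = £14,100.00 / 0.066 = £213,636.3636
Discount to today: PV = £213,636.3636 / (1 + 0.066)^2 = £213,636.3636 / 1.136356 = £188,001.26

£188001.26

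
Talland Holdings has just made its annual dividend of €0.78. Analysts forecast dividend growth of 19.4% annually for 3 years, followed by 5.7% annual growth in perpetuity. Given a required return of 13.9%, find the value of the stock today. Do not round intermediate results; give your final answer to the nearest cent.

€14.16

D_1 = 0.93132
D_2 = 1.11200
D_3 = 1.32772
Terminal value at year 3: TV = D_3×(1+g_2)/(r−g_2) = 1.40340/0.082 = 17.11468
P_0 = D_1/(1+r)^1 + D_2/(1+r)^2 + D_3/(1+r)^3 + TV/(1+r)^3
    = 0.81766 + 0.85715 + 0.89854 + 11.58237 = 14.15572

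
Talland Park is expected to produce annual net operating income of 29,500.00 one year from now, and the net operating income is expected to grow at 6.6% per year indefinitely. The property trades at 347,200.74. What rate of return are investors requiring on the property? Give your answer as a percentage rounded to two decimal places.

15.10%

P = D₁/(r − g) ⇒ r = D₁/P + g = 29,500.0000/347,200.74 + 0.066 = 0.084965 + 0.066 = 0.150965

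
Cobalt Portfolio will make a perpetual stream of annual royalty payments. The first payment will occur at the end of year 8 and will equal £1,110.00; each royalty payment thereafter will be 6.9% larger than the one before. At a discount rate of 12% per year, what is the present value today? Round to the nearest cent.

Value at end of year 7: C₁ / (r − g) = £1,110.00 / (0.12 − 0.069) = £21,764.7059
Discount to today: PV = £21,764.7059 / (1 + 0.12)^7 = £21,764.7059 / 2.210681 = £9,845.25

£9845.25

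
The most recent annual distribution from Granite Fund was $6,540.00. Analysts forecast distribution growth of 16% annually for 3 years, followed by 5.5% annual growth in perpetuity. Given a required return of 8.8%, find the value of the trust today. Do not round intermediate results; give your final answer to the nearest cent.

$275731.44

D_1 = 7586.40000
D_2 = 8800.22400
D_3 = 10208.25984
Terminal value at year 3: TV = D_3×(1+g_2)/(r−g_2) = 10769.71413/0.033 = 326354.97367
P_0 = D_1/(1+r)^1 + D_2/(1+r)^2 + D_3/(1+r)^3 + TV/(1+r)^3
    = 6972.79412 + 7434.22902 + 7926.20006 + 253398.21406 = 275731.43726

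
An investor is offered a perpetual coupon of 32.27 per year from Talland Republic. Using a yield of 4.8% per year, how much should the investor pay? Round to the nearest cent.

Level perpetuity: PV = C / r = 32.27 / 0.048 = 672.29

672.29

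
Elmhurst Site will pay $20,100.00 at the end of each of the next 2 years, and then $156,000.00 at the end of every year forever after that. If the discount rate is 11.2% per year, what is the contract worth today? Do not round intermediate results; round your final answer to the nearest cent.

$1160741.83

PV of 2-year annuity: $20,100.00 × [1 − (1+0.112)^−2] / 0.112 = 34330.52119
Perpetuity value at year 2: $156,000.00 / 0.112 = 1392857.14286
PV of perpetuity: 1392857.14286 / (1+0.112)^2 = 1126411.30672
Total PV = 34330.52119 + 1126411.30672 = 1160741.82791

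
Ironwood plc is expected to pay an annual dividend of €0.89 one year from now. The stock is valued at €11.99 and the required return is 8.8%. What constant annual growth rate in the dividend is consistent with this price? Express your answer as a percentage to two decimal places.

1.38%

P = D₁/(r−g) ⇒ g = r − D₁/P = 0.088 − €0.89/€11.99 = 0.013771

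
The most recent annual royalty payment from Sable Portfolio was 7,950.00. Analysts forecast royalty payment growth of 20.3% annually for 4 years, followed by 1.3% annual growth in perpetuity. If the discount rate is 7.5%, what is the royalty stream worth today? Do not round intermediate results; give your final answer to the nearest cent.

246172.42

D_1 = 9563.85000
D_2 = 11505.31155
D_3 = 13840.88979
D_4 = 16650.59042
Terminal value at year 4: TV = D_4×(1+g_2)/(r−g_2) = 16867.04810/0.062 = 272049.16288
P_0 = D_1/(1+r)^1 + D_2/(1+r)^2 + D_3/(1+r)^3 + D_4/(1+r)^4 + TV/(1+r)^4
    = 8896.60465 + 9955.92130 + 11141.37053 + 12467.97093 + 203710.55729 = 246172.42470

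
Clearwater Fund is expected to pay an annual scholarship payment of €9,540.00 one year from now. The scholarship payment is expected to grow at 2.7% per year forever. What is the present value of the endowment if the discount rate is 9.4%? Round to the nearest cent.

€142388.06

Growing perpetuity: P = D₁ / (r − g) = €9,540.0000 / (0.094 − 0.027) = €142,388.06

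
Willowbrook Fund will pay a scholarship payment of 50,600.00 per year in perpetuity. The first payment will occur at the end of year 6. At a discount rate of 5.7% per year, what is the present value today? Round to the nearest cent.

Value at end of year 5: C / r = 50,600.00 / 0.057 = 887,719.2982
Discount to today: PV = 887,719.2982 / (1 + 0.057)^5 = 887,719.2982 / 1.319395 = 672,822.84

672822.84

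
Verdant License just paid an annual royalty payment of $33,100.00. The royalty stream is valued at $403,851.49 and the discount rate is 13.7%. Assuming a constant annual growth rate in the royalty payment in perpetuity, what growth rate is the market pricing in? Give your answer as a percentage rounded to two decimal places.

5.09%

P = D₀(1+g)/(r−g) ⇒ P(r−g) = D₀(1+g) ⇒ g(P+D₀) = P·r − D₀
g = (P·r − D₀)/(P + D₀) = ($403,851.49×0.137 − $33,100.00) / ($403,851.49 + $33,100.00) = 0.050870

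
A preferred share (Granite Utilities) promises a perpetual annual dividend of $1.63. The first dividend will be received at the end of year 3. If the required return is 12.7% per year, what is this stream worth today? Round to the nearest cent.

Value at end of year 2: C / r = $1.63 / 0.127 = $12.8346
Discount to today: PV = $12.8346 / (1 + 0.127)^2 = $12.8346 / 1.270129 = $10.10

$10.10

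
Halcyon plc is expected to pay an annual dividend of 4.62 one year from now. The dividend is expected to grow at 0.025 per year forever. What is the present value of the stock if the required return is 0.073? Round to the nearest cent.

96.25

Growing perpetuity: P = D₁ / (r − g) = 4.6200 / (0.073 − 0.025) = 96.25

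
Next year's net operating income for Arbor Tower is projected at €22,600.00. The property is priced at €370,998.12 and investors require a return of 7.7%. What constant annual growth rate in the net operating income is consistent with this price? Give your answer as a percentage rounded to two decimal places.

P = D₁/(r−g) ⇒ g = r − D₁/P = 0.077 − €22,600.00/€370,998.12 = 0.016083

1.61%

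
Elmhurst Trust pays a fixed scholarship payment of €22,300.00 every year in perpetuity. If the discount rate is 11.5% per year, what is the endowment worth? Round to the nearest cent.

Level perpetuity: PV = C / r = €22,300.00 / 0.115 = €193,913.04

€193913.04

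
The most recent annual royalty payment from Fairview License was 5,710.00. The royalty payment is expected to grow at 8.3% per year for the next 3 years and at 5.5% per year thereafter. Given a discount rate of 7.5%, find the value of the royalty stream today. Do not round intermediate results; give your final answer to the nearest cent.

D_1 = 6183.93000
D_2 = 6697.19619
D_3 = 7253.06347
Terminal value at year 3: TV = D_3×(1+g_2)/(r−g_2) = 7651.98196/0.02 = 382599.09824
P_0 = D_1/(1+r)^1 + D_2/(1+r)^2 + D_3/(1+r)^3 + TV/(1+r)^3
    = 5752.49302 + 5795.30227 + 5838.43010 + 307977.18801 = 325363.41342

325363.41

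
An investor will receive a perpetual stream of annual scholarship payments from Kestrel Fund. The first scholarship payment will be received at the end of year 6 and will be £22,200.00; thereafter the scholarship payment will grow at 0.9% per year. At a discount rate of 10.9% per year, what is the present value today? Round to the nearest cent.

£132341.25

Value at end of year 5: C₁ / (r − g) = £22,200.00 / (0.109 − 0.009) = £222,000.0000
Discount to today: PV = £222,000.0000 / (1 + 0.109)^5 = £222,000.0000 / 1.677481 = £132,341.25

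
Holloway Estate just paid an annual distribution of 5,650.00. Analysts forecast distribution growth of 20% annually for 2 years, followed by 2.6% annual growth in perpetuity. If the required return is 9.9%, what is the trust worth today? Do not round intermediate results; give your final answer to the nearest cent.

107581.49

D_1 = 6780.00000
D_2 = 8136.00000
Terminal value at year 2: TV = D_2×(1+g_2)/(r−g_2) = 8347.53600/0.073 = 114349.80822
P_0 = D_1/(1+r)^1 + D_2/(1+r)^2 + TV/(1+r)^2
    = 6169.24477 + 6736.20903 + 94676.03373 = 107581.48753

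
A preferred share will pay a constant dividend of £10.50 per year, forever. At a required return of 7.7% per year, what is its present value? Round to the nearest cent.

Level perpetuity: PV = C / r = £10.50 / 0.077 = £136.36

£136.36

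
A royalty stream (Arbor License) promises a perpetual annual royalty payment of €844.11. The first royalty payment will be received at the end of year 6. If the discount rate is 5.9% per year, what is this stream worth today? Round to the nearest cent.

Value at end of year 5: C / r = €844.11 / 0.059 = €14,306.9492
Discount to today: PV = €14,306.9492 / (1 + 0.059)^5 = €14,306.9492 / 1.331925 = €10,741.56

€10741.56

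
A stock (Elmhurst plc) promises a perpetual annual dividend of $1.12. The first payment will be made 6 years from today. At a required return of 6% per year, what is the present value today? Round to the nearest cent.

Value at end of year 5: C / r = $1.12 / 0.06 = $18.6667
Discount to today: PV = $18.6667 / (1 + 0.06)^5 = $18.6667 / 1.338226 = $13.95

$13.95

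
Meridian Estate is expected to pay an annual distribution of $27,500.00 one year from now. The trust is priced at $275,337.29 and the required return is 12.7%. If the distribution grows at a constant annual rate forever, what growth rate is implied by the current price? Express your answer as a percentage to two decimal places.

P = D₁/(r−g) ⇒ g = r − D₁/P = 0.127 − $27,500.00/$275,337.29 = 0.027123

2.71%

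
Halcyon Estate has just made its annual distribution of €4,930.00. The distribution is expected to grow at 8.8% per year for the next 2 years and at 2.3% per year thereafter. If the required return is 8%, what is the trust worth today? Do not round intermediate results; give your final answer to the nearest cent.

D_1 = 5363.84000
D_2 = 5835.85792
Terminal value at year 2: TV = D_2×(1+g_2)/(r−g_2) = 5970.08265/0.057 = 104738.29214
P_0 = D_1/(1+r)^1 + D_2/(1+r)^2 + TV/(1+r)^2
    = 4966.51852 + 5003.30754 + 89796.20383 = 99766.02989

€99766.03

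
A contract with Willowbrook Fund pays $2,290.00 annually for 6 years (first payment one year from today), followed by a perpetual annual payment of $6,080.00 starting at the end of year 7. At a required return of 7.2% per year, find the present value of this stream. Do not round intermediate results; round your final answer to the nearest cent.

$66490.26

PV of 6-year annuity: $2,290.00 × [1 − (1+0.072)^−6] / 0.072 = 10848.30654
Perpetuity value at year 6: $6,080.00 / 0.072 = 84444.44444
PV of perpetuity: 84444.44444 / (1+0.072)^6 = 55641.95372
Total PV = 10848.30654 + 55641.95372 = 66490.26026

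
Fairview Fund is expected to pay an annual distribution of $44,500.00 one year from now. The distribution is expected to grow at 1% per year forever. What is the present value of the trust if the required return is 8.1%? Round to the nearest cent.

Growing perpetuity: P = D₁ / (r − g) = $44,500.0000 / (0.081 − 0.01) = $626,760.56

$626760.56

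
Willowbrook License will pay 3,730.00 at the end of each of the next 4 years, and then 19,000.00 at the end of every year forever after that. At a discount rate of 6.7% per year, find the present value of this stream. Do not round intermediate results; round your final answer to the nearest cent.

231507.14

PV of 4-year annuity: 3,730.00 × [1 − (1+0.067)^−4] / 0.067 = 12720.33800
Perpetuity value at year 4: 19,000.00 / 0.067 = 283582.08955
PV of perpetuity: 283582.08955 / (1+0.067)^4 = 218786.80215
Total PV = 12720.33800 + 218786.80215 = 231507.14015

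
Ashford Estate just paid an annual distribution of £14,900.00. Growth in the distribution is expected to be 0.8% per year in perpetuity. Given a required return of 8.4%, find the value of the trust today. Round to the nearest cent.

£197621.05

D₁ = D₀ × (1 + g) = £14,900.00 × 1.008 = £15,019.2000
Growing perpetuity: P = D₁ / (r − g) = £15,019.2000 / (0.084 − 0.008) = £197,621.05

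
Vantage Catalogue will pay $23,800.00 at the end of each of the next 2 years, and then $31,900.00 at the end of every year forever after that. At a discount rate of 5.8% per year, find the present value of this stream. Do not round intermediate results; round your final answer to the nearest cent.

$535107.79

PV of 2-year annuity: $23,800.00 × [1 − (1+0.058)^−2] / 0.058 = 43757.34792
Perpetuity value at year 2: $31,900.00 / 0.058 = 550000.00000
PV of perpetuity: 550000.00000 / (1+0.058)^2 = 491350.44543
Total PV = 43757.34792 + 491350.44543 = 535107.79335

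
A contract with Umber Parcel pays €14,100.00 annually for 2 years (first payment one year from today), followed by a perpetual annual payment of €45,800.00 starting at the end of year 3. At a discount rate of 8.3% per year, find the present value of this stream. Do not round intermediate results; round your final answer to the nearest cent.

PV of 2-year annuity: €14,100.00 × [1 − (1+0.083)^−2] / 0.083 = 25040.98853
Perpetuity value at year 2: €45,800.00 / 0.083 = 551807.22892
PV of perpetuity: 551807.22892 / (1+0.083)^2 = 470468.41510
Total PV = 25040.98853 + 470468.41510 = 495509.40363

€495509.40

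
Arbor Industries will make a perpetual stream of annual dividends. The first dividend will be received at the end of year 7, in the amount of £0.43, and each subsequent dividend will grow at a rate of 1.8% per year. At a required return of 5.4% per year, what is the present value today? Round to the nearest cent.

Value at end of year 6: C₁ / (r − g) = £0.43 / (0.054 − 0.018) = £11.9444
Discount to today: PV = £11.9444 / (1 + 0.054)^6 = £11.9444 / 1.371020 = £8.71

£8.71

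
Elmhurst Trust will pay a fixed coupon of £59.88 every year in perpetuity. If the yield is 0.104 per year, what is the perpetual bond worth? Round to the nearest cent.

£575.77

Level perpetuity: PV = C / r = £59.88 / 0.104 = £575.77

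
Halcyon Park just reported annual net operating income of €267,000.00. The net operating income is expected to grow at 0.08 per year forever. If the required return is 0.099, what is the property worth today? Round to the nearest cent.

€15176842.11

D₁ = D₀ × (1 + g) = €267,000.00 × 1.08 = €288,360.0000
Growing perpetuity: P = D₁ / (r − g) = €288,360.0000 / (0.099 − 0.08) = €15,176,842.11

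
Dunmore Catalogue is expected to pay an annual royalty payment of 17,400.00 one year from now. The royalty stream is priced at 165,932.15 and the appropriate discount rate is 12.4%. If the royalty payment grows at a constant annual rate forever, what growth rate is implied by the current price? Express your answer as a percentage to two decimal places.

1.91%

P = D₁/(r−g) ⇒ g = r − D₁/P = 0.124 − 17,400.00/165,932.15 = 0.019138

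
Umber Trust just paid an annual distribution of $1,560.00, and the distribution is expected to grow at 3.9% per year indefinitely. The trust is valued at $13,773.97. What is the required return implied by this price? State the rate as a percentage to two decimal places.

15.67%

D₁ = $1,560.00 × 1.039 = $1,620.8400
P = D₁/(r − g) ⇒ r = D₁/P + g = $1,620.8400/$13,773.97 + 0.039 = 0.117674 + 0.039 = 0.156674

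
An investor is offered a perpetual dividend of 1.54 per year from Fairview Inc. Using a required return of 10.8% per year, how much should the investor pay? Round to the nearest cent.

Level perpetuity: PV = C / r = 1.54 / 0.108 = 14.26

14.26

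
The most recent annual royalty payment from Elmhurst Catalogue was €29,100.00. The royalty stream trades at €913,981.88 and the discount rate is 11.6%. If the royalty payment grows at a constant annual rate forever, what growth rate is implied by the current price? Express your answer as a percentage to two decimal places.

8.16%

P = D₀(1+g)/(r−g) ⇒ P(r−g) = D₀(1+g) ⇒ g(P+D₀) = P·r − D₀
g = (P·r − D₀)/(P + D₀) = (€913,981.88×0.116 − €29,100.00) / (€913,981.88 + €29,100.00) = 0.081564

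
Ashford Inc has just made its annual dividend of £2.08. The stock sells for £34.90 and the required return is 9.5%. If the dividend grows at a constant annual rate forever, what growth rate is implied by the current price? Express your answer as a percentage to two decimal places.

P = D₀(1+g)/(r−g) ⇒ P(r−g) = D₀(1+g) ⇒ g(P+D₀) = P·r − D₀
g = (P·r − D₀)/(P + D₀) = (£34.90×0.095 − £2.08) / (£34.90 + £2.08) = 0.033410

3.34%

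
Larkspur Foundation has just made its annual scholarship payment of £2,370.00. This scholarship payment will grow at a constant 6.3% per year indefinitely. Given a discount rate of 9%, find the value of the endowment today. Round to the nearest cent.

D₁ = D₀ × (1 + g) = £2,370.00 × 1.063 = £2,519.3100
Growing perpetuity: P = D₁ / (r − g) = £2,519.3100 / (0.09 − 0.063) = £93,307.78

£93307.78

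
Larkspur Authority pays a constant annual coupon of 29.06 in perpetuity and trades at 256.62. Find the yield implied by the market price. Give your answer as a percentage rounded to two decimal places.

11.32%

P = C/r ⇒ r = C/P = 29.06/256.62 = 0.113241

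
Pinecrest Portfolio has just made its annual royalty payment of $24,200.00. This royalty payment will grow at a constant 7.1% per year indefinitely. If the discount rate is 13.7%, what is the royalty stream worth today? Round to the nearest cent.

$392700.00

D₁ = D₀ × (1 + g) = $24,200.00 × 1.071 = $25,918.2000
Growing perpetuity: P = D₁ / (r − g) = $25,918.2000 / (0.137 − 0.071) = $392,700.00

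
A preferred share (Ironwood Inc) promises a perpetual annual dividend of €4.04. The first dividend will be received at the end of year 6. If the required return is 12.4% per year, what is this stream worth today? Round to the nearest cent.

Value at end of year 5: C / r = €4.04 / 0.124 = €32.5806
Discount to today: PV = €32.5806 / (1 + 0.124)^5 = €32.5806 / 1.794038 = €18.16

€18.16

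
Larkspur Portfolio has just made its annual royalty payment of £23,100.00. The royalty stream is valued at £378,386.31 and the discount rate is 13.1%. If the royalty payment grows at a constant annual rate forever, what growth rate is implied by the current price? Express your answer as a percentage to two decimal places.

6.59%

P = D₀(1+g)/(r−g) ⇒ P(r−g) = D₀(1+g) ⇒ g(P+D₀) = P·r − D₀
g = (P·r − D₀)/(P + D₀) = (£378,386.31×0.131 − £23,100.00) / (£378,386.31 + £23,100.00) = 0.065927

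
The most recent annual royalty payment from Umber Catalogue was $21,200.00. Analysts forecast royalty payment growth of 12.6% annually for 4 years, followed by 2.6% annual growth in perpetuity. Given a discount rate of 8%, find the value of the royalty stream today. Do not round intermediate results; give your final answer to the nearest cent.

$570157.88

D_1 = 23871.20000
D_2 = 26878.97120
D_3 = 30265.72157
D_4 = 34079.20249
Terminal value at year 4: TV = D_4×(1+g_2)/(r−g_2) = 34965.26175/0.054 = 647504.84729
P_0 = D_1/(1+r)^1 + D_2/(1+r)^2 + D_3/(1+r)^3 + D_4/(1+r)^4 + TV/(1+r)^4
    = 22102.96296 + 23044.38546 + 24025.90558 + 25049.23119 + 475935.39259 = 570157.87778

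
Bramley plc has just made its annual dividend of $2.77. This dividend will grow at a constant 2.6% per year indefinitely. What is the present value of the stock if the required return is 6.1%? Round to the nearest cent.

$81.20

D₁ = D₀ × (1 + g) = $2.77 × 1.026 = $2.8420
Growing perpetuity: P = D₁ / (r − g) = $2.8420 / (0.061 − 0.026) = $81.20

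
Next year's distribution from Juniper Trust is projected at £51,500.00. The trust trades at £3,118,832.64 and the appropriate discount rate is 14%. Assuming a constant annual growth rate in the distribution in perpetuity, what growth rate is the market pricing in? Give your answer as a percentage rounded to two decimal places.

P = D₁/(r−g) ⇒ g = r − D₁/P = 0.14 − £51,500.00/£3,118,832.64 = 0.123487

12.35%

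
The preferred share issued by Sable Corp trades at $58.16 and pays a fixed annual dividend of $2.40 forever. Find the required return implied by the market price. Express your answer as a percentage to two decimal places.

P = C/r ⇒ r = C/P = $2.40/$58.16 = 0.041265

4.13%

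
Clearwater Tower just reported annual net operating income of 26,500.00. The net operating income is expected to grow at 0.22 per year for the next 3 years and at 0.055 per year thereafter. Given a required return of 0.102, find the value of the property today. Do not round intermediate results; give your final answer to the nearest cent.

D_1 = 32330.00000
D_2 = 39442.60000
D_3 = 48119.97200
Terminal value at year 3: TV = D_3×(1+g_2)/(r−g_2) = 50766.57046/0.047 = 1080139.79702
P_0 = D_1/(1+r)^1 + D_2/(1+r)^2 + D_3/(1+r)^3 + TV/(1+r)^3
    = 29337.56806 + 32478.97734 + 35956.76257 + 807114.56417 = 904887.87215

904887.87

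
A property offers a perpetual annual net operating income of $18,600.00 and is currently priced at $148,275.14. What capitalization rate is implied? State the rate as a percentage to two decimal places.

P = C/r ⇒ r = C/P = $18,600.00/$148,275.14 = 0.125442

12.54%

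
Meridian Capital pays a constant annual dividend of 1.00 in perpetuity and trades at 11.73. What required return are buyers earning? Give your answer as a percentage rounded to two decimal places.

8.53%

P = C/r ⇒ r = C/P = 1.00/11.73 = 0.085251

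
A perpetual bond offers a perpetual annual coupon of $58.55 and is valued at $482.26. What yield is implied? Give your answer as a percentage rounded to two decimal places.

P = C/r ⇒ r = C/P = $58.55/$482.26 = 0.121408

12.14%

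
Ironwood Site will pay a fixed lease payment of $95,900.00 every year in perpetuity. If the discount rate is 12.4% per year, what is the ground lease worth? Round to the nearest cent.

Level perpetuity: PV = C / r = $95,900.00 / 0.124 = $773,387.10

$773387.10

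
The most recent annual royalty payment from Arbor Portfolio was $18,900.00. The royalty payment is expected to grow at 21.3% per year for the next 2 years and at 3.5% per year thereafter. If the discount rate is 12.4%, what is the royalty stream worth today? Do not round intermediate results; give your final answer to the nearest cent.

$298385.20

D_1 = 22925.70000
D_2 = 27808.87410
Terminal value at year 2: TV = D_2×(1+g_2)/(r−g_2) = 28782.18469/0.089 = 323395.33363
P_0 = D_1/(1+r)^1 + D_2/(1+r)^2 + TV/(1+r)^2
    = 20396.53025 + 22011.55800 + 255977.10708 = 298385.19533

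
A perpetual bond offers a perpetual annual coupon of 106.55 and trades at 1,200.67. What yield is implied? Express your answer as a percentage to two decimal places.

P = C/r ⇒ r = C/P = 106.55/1,200.67 = 0.088742

8.87%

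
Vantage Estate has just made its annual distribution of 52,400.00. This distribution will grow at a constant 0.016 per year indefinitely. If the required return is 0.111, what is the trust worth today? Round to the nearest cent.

D₁ = D₀ × (1 + g) = 52,400.00 × 1.016 = 53,238.4000
Growing perpetuity: P = D₁ / (r − g) = 53,238.4000 / (0.111 − 0.016) = 560,404.21

560404.21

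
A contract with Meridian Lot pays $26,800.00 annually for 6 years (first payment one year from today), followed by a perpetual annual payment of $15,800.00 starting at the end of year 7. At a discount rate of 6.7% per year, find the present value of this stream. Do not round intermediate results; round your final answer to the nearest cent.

$288741.97

PV of 6-year annuity: $26,800.00 × [1 − (1+0.067)^−6] / 0.067 = 128934.98139
Perpetuity value at year 6: $15,800.00 / 0.067 = 235820.89552
PV of perpetuity: 235820.89552 / (1+0.067)^6 = 159806.98859
Total PV = 128934.98139 + 159806.98859 = 288741.96997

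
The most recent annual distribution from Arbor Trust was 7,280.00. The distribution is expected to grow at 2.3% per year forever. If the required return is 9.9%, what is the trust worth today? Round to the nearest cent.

D₁ = D₀ × (1 + g) = 7,280.00 × 1.023 = 7,447.4400
Growing perpetuity: P = D₁ / (r − g) = 7,447.4400 / (0.099 − 0.023) = 97,992.63

97992.63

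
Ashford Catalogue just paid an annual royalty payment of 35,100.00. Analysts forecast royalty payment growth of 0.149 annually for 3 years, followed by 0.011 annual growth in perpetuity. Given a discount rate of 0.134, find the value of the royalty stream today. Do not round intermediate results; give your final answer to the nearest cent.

D_1 = 40329.90000
D_2 = 46339.05510
D_3 = 53243.57431
Terminal value at year 3: TV = D_3×(1+g_2)/(r−g_2) = 53829.25363/0.123 = 437636.20835
P_0 = D_1/(1+r)^1 + D_2/(1+r)^2 + D_3/(1+r)^3 + TV/(1+r)^3
    = 35564.28571 + 36034.71277 + 36511.36241 + 300105.58862 = 408215.94952

408215.95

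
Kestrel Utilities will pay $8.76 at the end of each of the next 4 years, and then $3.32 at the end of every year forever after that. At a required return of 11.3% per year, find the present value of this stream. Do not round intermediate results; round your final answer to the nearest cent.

$46.15

PV of 4-year annuity: $8.76 × [1 − (1+0.113)^−4] / 0.113 = 27.00426
Perpetuity value at year 4: $3.32 / 0.113 = 29.38053
PV of perpetuity: 29.38053 / (1+0.113)^4 = 19.14604
Total PV = 27.00426 + 19.14604 = 46.15030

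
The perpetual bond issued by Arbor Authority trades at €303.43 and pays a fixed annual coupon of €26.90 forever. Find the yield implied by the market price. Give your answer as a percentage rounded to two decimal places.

8.87%

P = C/r ⇒ r = C/P = €26.90/€303.43 = 0.088653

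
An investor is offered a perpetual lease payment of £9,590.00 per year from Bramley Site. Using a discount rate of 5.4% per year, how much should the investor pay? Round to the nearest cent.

Level perpetuity: PV = C / r = £9,590.00 / 0.054 = £177,592.59

£177592.59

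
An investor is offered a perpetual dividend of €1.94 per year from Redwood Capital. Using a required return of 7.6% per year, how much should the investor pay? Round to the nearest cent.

€25.53

Level perpetuity: PV = C / r = €1.94 / 0.076 = €25.53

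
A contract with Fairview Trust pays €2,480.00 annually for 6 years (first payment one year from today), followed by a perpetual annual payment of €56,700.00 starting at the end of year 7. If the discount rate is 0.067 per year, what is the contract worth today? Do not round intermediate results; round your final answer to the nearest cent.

€585415.87

PV of 6-year annuity: €2,480.00 × [1 − (1+0.067)^−6] / 0.067 = 11931.29678
Perpetuity value at year 6: €56,700.00 / 0.067 = 846268.65672
PV of perpetuity: 846268.65672 / (1+0.067)^6 = 573484.57296
Total PV = 11931.29678 + 573484.57296 = 585415.86975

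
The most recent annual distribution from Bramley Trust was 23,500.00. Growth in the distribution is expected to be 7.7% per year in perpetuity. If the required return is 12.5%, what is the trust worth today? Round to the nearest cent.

D₁ = D₀ × (1 + g) = 23,500.00 × 1.077 = 25,309.5000
Growing perpetuity: P = D₁ / (r − g) = 25,309.5000 / (0.125 − 0.077) = 527,281.25

527281.25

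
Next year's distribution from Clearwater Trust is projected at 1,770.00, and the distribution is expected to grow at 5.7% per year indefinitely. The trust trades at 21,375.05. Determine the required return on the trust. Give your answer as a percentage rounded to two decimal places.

13.98%

P = D₁/(r − g) ⇒ r = D₁/P + g = 1,770.0000/21,375.05 + 0.057 = 0.082807 + 0.057 = 0.139807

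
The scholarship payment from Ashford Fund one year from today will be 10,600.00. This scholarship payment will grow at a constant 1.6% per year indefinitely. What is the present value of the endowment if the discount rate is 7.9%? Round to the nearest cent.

168253.97

Growing perpetuity: P = D₁ / (r − g) = 10,600.0000 / (0.079 − 0.016) = 168,253.97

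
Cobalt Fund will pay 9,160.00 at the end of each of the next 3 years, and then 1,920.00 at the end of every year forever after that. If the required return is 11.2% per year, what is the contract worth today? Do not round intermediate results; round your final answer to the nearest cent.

PV of 3-year annuity: 9,160.00 × [1 − (1+0.112)^−3] / 0.112 = 22306.79221
Perpetuity value at year 3: 1,920.00 / 0.112 = 17142.85714
PV of perpetuity: 17142.85714 / (1+0.112)^3 = 12467.19764
Total PV = 22306.79221 + 12467.19764 = 34773.98985

34773.99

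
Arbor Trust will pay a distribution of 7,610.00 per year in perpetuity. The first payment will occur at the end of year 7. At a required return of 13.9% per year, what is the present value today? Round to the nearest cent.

Value at end of year 6: C / r = 7,610.00 / 0.139 = 54,748.2014
Discount to today: PV = 54,748.2014 / (1 + 0.139)^6 = 54,748.2014 / 2.183445 = 25,074.22

25074.22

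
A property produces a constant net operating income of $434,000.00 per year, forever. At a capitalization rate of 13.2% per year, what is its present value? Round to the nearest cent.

Level perpetuity: PV = C / r = $434,000.00 / 0.132 = $3,287,878.79

$3287878.79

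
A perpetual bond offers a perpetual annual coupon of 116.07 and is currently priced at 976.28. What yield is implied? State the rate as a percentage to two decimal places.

11.89%

P = C/r ⇒ r = C/P = 116.07/976.28 = 0.118890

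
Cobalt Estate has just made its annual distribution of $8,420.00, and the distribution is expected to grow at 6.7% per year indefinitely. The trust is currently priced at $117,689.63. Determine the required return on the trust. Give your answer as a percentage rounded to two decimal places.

D₁ = $8,420.00 × 1.067 = $8,984.1400
P = D₁/(r − g) ⇒ r = D₁/P + g = $8,984.1400/$117,689.63 + 0.067 = 0.076338 + 0.067 = 0.143338

14.33%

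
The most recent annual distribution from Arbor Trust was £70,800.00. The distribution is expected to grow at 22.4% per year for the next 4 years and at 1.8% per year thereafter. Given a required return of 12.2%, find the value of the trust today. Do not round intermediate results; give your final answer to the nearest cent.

D_1 = 86659.20000
D_2 = 106070.86080
D_3 = 129830.73362
D_4 = 158912.81795
Terminal value at year 4: TV = D_4×(1+g_2)/(r−g_2) = 161773.24867/0.104 = 1555512.00647
P_0 = D_1/(1+r)^1 + D_2/(1+r)^2 + D_3/(1+r)^3 + D_4/(1+r)^4 + TV/(1+r)^4
    = 77236.36364 + 84257.85124 + 91917.65590 + 100273.80643 + 981526.29759 = 1335211.97480

£1335211.97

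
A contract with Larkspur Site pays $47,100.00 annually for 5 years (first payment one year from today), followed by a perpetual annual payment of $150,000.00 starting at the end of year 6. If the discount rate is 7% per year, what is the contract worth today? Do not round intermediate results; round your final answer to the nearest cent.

PV of 5-year annuity: $47,100.00 × [1 − (1+0.07)^−5] / 0.07 = 193119.29923
Perpetuity value at year 5: $150,000.00 / 0.07 = 2142857.14286
PV of perpetuity: 2142857.14286 / (1+0.07)^5 = 1527827.52747
Total PV = 193119.29923 + 1527827.52747 = 1720946.82670

$1720946.83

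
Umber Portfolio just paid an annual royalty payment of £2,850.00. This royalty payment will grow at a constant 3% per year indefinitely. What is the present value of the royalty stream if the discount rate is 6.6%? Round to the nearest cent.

£81541.67

D₁ = D₀ × (1 + g) = £2,850.00 × 1.03 = £2,935.5000
Growing perpetuity: P = D₁ / (r − g) = £2,935.5000 / (0.066 − 0.03) = £81,541.67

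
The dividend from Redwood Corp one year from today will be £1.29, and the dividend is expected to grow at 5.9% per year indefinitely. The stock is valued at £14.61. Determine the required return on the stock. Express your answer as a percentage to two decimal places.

P = D₁/(r − g) ⇒ r = D₁/P + g = £1.2900/£14.61 + 0.059 = 0.088296 + 0.059 = 0.147296

14.73%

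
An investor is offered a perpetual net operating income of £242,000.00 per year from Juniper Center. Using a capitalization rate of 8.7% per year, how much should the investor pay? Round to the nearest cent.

£2781609.20

Level perpetuity: PV = C / r = £242,000.00 / 0.087 = £2,781,609.20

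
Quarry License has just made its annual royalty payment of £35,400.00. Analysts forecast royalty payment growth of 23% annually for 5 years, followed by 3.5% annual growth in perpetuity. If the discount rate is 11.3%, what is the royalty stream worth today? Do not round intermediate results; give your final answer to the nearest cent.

D_1 = 43542.00000
D_2 = 53556.66000
D_3 = 65874.69180
D_4 = 81025.87091
D_5 = 99661.82122
Terminal value at year 5: TV = D_5×(1+g_2)/(r−g_2) = 103149.98497/0.078 = 1322435.70471
P_0 = D_1/(1+r)^1 + D_2/(1+r)^2 + D_3/(1+r)^3 + D_4/(1+r)^4 + D_5/(1+r)^5 + TV/(1+r)^5
    = 39121.29380 + 43233.77482 + 47778.56516 + 52801.10975 + 58351.63072 + 774281.25381 = 1015567.62807

£1015567.63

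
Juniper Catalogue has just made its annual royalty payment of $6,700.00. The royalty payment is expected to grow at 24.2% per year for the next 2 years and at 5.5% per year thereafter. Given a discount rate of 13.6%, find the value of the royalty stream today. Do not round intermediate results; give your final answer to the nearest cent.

$119644.54

D_1 = 8321.40000
D_2 = 10335.17880
Terminal value at year 2: TV = D_2×(1+g_2)/(r−g_2) = 10903.61363/0.081 = 134612.51400
P_0 = D_1/(1+r)^1 + D_2/(1+r)^2 + TV/(1+r)^2
    = 7325.17606 + 8008.68720 + 104310.67899 = 119644.54225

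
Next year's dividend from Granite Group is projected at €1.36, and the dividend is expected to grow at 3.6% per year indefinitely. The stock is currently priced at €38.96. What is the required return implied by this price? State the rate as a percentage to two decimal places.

P = D₁/(r − g) ⇒ r = D₁/P + g = €1.3600/€38.96 + 0.036 = 0.034908 + 0.036 = 0.070908

7.09%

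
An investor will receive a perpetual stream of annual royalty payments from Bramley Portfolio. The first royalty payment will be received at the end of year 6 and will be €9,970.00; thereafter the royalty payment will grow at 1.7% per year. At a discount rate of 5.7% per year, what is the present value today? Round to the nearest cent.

Value at end of year 5: C₁ / (r − g) = €9,970.00 / (0.057 − 0.017) = €249,250.0000
Discount to today: PV = €249,250.0000 / (1 + 0.057)^5 = €249,250.0000 / 1.319395 = €188,912.30

€188912.30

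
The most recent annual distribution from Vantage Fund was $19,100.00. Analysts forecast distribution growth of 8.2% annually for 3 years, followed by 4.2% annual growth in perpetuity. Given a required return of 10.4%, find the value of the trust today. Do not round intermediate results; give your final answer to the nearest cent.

D_1 = 20666.20000
D_2 = 22360.82840
D_3 = 24194.41633
Terminal value at year 3: TV = D_3×(1+g_2)/(r−g_2) = 25210.58181/0.062 = 406622.28733
P_0 = D_1/(1+r)^1 + D_2/(1+r)^2 + D_3/(1+r)^3 + TV/(1+r)^3
    = 18719.38406 + 18346.35285 + 17980.75524 + 302192.69295 = 357239.18510

$357239.19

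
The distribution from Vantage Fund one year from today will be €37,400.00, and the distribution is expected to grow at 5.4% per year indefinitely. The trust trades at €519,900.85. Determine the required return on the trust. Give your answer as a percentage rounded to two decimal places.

12.59%

P = D₁/(r − g) ⇒ r = D₁/P + g = €37,400.0000/€519,900.85 + 0.054 = 0.071937 + 0.054 = 0.125937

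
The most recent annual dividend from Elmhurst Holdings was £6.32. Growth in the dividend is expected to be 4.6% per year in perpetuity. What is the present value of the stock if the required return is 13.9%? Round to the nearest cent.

£71.08

D₁ = D₀ × (1 + g) = £6.32 × 1.046 = £6.6107
Growing perpetuity: P = D₁ / (r − g) = £6.6107 / (0.139 − 0.046) = £71.08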